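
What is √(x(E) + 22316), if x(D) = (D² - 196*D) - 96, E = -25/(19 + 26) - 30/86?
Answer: 2*√838634470/387 ≈ 149.66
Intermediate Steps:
E = -350/387 (E = -25/45 - 30*1/86 = -25*1/45 - 15/43 = -5/9 - 15/43 = -350/387 ≈ -0.90439)
x(D) = -96 + D² - 196*D
√(x(E) + 22316) = √((-96 + (-350/387)² - 196*(-350/387)) + 22316) = √((-96 + 122500/149769 + 68600/387) + 22316) = √(12292876/149769 + 22316) = √(3354537880/149769) = 2*√838634470/387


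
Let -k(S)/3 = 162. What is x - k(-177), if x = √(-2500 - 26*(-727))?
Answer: 486 + √16402 ≈ 614.07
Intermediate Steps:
k(S) = -486 (k(S) = -3*162 = -486)
x = √16402 (x = √(-2500 + 18902) = √16402 ≈ 128.07)
x - k(-177) = √16402 - 1*(-486) = √16402 + 486 = 486 + √16402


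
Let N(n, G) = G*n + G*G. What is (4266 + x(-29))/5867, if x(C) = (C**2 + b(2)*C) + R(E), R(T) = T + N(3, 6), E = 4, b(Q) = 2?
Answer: 5107/5867 ≈ 0.87046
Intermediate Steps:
N(n, G) = G**2 + G*n (N(n, G) = G*n + G**2 = G**2 + G*n)
R(T) = 54 + T (R(T) = T + 6*(6 + 3) = T + 6*9 = T + 54 = 54 + T)
x(C) = 58 + C**2 + 2*C (x(C) = (C**2 + 2*C) + (54 + 4) = (C**2 + 2*C) + 58 = 58 + C**2 + 2*C)
(4266 + x(-29))/5867 = (4266 + (58 + (-29)**2 + 2*(-29)))/5867 = (4266 + (58 + 841 - 58))*(1/5867) = (4266 + 841)*(1/5867) = 5107*(1/5867) = 5107/5867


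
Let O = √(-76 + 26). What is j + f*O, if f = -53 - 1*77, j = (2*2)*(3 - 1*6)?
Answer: -12 - 650*I*√2 ≈ -12.0 - 919.24*I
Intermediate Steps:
j = -12 (j = 4*(3 - 6) = 4*(-3) = -12)
f = -130 (f = -53 - 77 = -130)
O = 5*I*√2 (O = √(-50) = 5*I*√2 ≈ 7.0711*I)
j + f*O = -12 - 650*I*√2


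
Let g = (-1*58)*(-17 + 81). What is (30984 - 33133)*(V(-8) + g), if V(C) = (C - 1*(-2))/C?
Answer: 31901905/4 ≈ 7.9755e+6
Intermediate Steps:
V(C) = (2 + C)/C (V(C) = (C + 2)/C = (2 + C)/C)
g = -3712 (g = -58*64 = -3712)
(30984 - 33133)*(V(-8) + g) = (30984 - 33133)*((2 - 8)/(-8) - 3712) = -2149*(-1/8*(-6) - 3712) = -2149*(3/4 - 3712) = -2149*(-14845/4) = 31901905/4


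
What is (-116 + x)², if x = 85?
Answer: 961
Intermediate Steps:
(-116 + x)² = (-116 + 85)² = (-31)² = 961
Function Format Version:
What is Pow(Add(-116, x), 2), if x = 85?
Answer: 961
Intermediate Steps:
Pow(Add(-116, x), 2) = Pow(Add(-116, 85), 2) = Pow(-31, 2) = 961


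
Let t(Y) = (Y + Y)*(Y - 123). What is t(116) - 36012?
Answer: -37636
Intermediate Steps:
t(Y) = 2*Y*(-123 + Y) (t(Y) = (2*Y)*(-123 + Y) = 2*Y*(-123 + Y))
t(116) - 36012 = 2*116*(-123 + 116) - 36012 = 2*116*(-7) - 36012 = -1624 - 36012 = -37636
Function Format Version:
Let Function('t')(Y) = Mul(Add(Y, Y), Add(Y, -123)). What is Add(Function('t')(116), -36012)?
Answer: -37636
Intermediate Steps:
Function('t')(Y) = Mul(2, Y, Add(-123, Y)) (Function('t')(Y) = Mul(Mul(2, Y), Add(-123, Y)) = Mul(2, Y, Add(-123, Y)))
Add(Function('t')(116), -36012) = Add(Mul(2, 116, Add(-123, 116)), -36012) = Add(Mul(2, 116, -7), -36012) = Add(-1624, -36012) = -37636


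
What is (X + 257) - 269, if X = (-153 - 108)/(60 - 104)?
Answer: -267/44 ≈ -6.0682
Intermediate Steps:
X = 261/44 (X = -261/(-44) = -261*(-1/44) = 261/44 ≈ 5.9318)
(X + 257) - 269 = (261/44 + 257) - 269 = 11569/44 - 269 = -267/44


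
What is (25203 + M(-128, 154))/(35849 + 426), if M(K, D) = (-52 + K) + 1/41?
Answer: 1025944/1487275 ≈ 0.68981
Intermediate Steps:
M(K, D) = -2131/41 + K (M(K, D) = (-52 + K) + 1/41 = -2131/41 + K)
(25203 + M(-128, 154))/(35849 + 426) = (25203 + (-2131/41 - 128))/(35849 + 426) = (25203 - 7379/41)/36275 = (1025944/41)*(1/36275) = 1025944/1487275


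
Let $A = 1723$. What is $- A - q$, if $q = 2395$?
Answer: $-4118$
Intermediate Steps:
$- A - q = \left(-1\right) 1723 - 2395 = -1723 - 2395 = -4118$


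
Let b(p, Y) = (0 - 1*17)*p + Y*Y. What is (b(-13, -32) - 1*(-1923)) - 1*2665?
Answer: 503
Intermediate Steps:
b(p, Y) = Y**2 - 17*p (b(p, Y) = (0 - 17)*p + Y**2 = -17*p + Y**2 = Y**2 - 17*p)
(b(-13, -32) - 1*(-1923)) - 1*2665 = (((-32)**2 - 17*(-13)) - 1*(-1923)) - 1*2665 = ((1024 + 221) + 1923) - 2665 = (1245 + 1923) - 2665 = 3168 - 2665 = 503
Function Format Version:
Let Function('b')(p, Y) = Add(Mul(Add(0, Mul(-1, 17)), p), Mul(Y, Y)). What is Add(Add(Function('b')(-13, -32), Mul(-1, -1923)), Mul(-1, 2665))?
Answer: 503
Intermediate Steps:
Function('b')(p, Y) = Add(Pow(Y, 2), Mul(-17, p)) (Function('b')(p, Y) = Add(Mul(Add(0, -17), p), Pow(Y, 2)) = Add(Mul(-17, p), Pow(Y, 2)) = Add(Pow(Y, 2), Mul(-17, p)))
Add(Add(Function('b')(-13, -32), Mul(-1, -1923)), Mul(-1, 2665)) = Add(Add(Add(Pow(-32, 2), Mul(-17, -13)), Mul(-1, -1923)), Mul(-1, 2665)) = Add(Add(Add(1024, 221), 1923), -2665) = Add(Add(1245, 1923), -2665) = Add(3168, -2665) = 503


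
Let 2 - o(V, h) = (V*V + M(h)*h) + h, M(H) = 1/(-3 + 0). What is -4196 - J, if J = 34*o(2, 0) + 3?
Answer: -4131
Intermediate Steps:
M(H) = -⅓ (M(H) = 1/(-3) = -⅓)
o(V, h) = 2 - V² - 2*h/3 (o(V, h) = 2 - ((V*V - h/3) + h) = 2 - ((V² - h/3) + h) = 2 - (V² + 2*h/3) = 2 + (-V² - 2*h/3) = 2 - V² - 2*h/3)
J = -65 (J = 34*(2 - 1*2² - ⅔*0) + 3 = 34*(2 - 1*4 + 0) + 3 = 34*(2 - 4 + 0) + 3 = 34*(-2) + 3 = -68 + 3 = -65)
-4196 - J = -4196 - 1*(-65) = -4196 + 65 = -4131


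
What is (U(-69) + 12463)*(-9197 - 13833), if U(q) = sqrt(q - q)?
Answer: -287022890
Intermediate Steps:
U(q) = 0 (U(q) = sqrt(0) = 0)
(U(-69) + 12463)*(-9197 - 13833) = (0 + 12463)*(-9197 - 13833) = 12463*(-23030) = -287022890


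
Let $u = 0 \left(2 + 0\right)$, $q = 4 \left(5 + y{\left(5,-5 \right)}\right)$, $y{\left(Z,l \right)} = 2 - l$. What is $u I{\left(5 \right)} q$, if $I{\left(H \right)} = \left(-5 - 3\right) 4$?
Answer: $0$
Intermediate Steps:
$q = 48$ ($q = 4 \left(5 + \left(2 - -5\right)\right) = 4 \left(5 + \left(2 + 5\right)\right) = 4 \left(5 + 7\right) = 4 \cdot 12 = 48$)
$I{\left(H \right)} = -32$ ($I{\left(H \right)} = \left(-8\right) 4 = -32$)
$u = 0$ ($u = 0 \cdot 2 = 0$)
$u I{\left(5 \right)} q = 0 \left(-32\right) 48 = 0 \cdot 48 = 0$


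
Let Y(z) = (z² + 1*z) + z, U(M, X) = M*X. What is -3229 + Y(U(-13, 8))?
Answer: 7379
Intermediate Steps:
Y(z) = z² + 2*z (Y(z) = (z² + z) + z = (z + z²) + z = z² + 2*z)
-3229 + Y(U(-13, 8)) = -3229 + (-13*8)*(2 - 13*8) = -3229 - 104*(2 - 104) = -3229 - 104*(-102) = -3229 + 10608 = 7379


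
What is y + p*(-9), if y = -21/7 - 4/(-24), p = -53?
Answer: 2845/6 ≈ 474.17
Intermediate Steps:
y = -17/6 (y = -21*⅐ - 4*(-1/24) = -3 + ⅙ = -17/6 ≈ -2.8333)
y + p*(-9) = -17/6 - 53*(-9) = -17/6 + 477 = 2845/6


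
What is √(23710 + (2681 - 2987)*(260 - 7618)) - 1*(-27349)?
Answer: 27349 + √2275258 ≈ 28857.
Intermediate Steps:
√(23710 + (2681 - 2987)*(260 - 7618)) - 1*(-27349) = √(23710 - 306*(-7358)) + 27349 = √(23710 + 2251548) + 27349 = √2275258 + 27349 = 27349 + √2275258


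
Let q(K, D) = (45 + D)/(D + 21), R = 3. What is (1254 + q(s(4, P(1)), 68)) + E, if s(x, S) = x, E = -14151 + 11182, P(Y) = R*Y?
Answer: -152522/89 ≈ -1713.7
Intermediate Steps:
P(Y) = 3*Y
E = -2969
q(K, D) = (45 + D)/(21 + D)
(1254 + q(s(4, P(1)), 68)) + E = (1254 + (45 + 68)/(21 + 68)) - 2969 = (1254 + 113/89) - 2969 = 111719/89 - 2969 = -152522/89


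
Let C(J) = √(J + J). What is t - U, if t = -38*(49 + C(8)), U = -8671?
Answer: 6657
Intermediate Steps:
C(J) = √2*√J (C(J) = √(2*J) = √2*√J)
t = -2014 (t = -38*(49 + √2*√8) = -38*(49 + √2*(2*√2)) = -38*(49 + 4) = -38*53 = -2014)
t - U = -2014 - 1*(-8671) = -2014 + 8671 = 6657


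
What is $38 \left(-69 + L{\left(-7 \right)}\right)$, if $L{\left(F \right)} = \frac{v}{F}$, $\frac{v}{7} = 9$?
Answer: $-2964$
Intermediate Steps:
$v = 63$ ($v = 7 \cdot 9 = 63$)
$L{\left(F \right)} = \frac{63}{F}$
$38 \left(-69 + L{\left(-7 \right)}\right) = 38 \left(-69 + \frac{63}{-7}\right) = 38 \left(-69 + 63 \left(- \frac{1}{7}\right)\right) = 38 \left(-69 - 9\right) = 38 \left(-78\right) = -2964$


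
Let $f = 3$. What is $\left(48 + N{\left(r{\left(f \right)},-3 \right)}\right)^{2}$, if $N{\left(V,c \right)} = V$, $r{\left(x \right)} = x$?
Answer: $2601$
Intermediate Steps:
$\left(48 + N{\left(r{\left(f \right)},-3 \right)}\right)^{2} = \left(48 + 3\right)^{2} = 51^{2} = 2601$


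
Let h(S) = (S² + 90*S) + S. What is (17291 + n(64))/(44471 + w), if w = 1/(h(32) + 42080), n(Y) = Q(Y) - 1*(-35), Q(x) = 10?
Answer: 797733376/2046377537 ≈ 0.38983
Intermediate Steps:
h(S) = S² + 91*S
n(Y) = 45 (n(Y) = 10 - 1*(-35) = 10 + 35 = 45)
w = 1/46016 (w = 1/(32*(91 + 32) + 42080) = 1/(32*123 + 42080) = 1/(3936 + 42080) = 1/46016 ≈ 2.1732e-5)
(17291 + n(64))/(44471 + w) = (17291 + 45)/(44471 + 1/46016) = 17336/(2046377537/46016) = 17336*(46016/2046377537) = 797733376/2046377537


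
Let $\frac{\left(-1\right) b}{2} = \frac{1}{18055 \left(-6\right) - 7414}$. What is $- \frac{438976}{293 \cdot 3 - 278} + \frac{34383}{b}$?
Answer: $\frac{1195877159600}{601} \approx 1.9898 \cdot 10^{9}$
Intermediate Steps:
$b = \frac{1}{57872}$ ($b = - \frac{2}{18055 \left(-6\right) - 7414} = - \frac{2}{-108330 - 7414} = - \frac{2}{-115744} = \left(-2\right) \left(- \frac{1}{115744}\right) = \frac{1}{57872} \approx 1.728 \cdot 10^{-5}$)
$- \frac{438976}{293 \cdot 3 - 278} + \frac{34383}{b} = - \frac{438976}{293 \cdot 3 - 278} + 34383 \frac{1}{\frac{1}{57872}} = - \frac{438976}{879 - 278} + 34383 \cdot 57872 = - \frac{438976}{601} + 1989812976 = \frac{1195877159600}{601}$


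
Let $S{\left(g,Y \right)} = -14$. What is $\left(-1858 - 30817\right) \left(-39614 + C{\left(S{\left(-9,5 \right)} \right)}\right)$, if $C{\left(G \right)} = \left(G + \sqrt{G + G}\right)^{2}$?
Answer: $1288898050 + 1829800 i \sqrt{7} \approx 1.2889 \cdot 10^{9} + 4.8412 \cdot 10^{6} i$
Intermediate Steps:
$C{\left(G \right)} = \left(G + \sqrt{2} \sqrt{G}\right)^{2}$ ($C{\left(G \right)} = \left(G + \sqrt{2 G}\right)^{2} = \left(G + \sqrt{2} \sqrt{G}\right)^{2}$)
$\left(-1858 - 30817\right) \left(-39614 + C{\left(S{\left(-9,5 \right)} \right)}\right) = \left(-1858 - 30817\right) \left(-39614 + \left(-14 + \sqrt{2} \sqrt{-14}\right)^{2}\right) = - 32675 \left(-39614 + \left(-14 + \sqrt{2} i \sqrt{14}\right)^{2}\right) = - 32675 \left(-39614 + \left(-14 + 2 i \sqrt{7}\right)^{2}\right) = 1294387450 - 32675 \left(-14 + 2 i \sqrt{7}\right)^{2}$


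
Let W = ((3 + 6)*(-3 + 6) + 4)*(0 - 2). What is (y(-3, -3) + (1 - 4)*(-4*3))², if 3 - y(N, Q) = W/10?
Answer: 51076/25 ≈ 2043.0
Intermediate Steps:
W = -62 (W = (9*3 + 4)*(-2) = (27 + 4)*(-2) = 31*(-2) = -62)
y(N, Q) = 46/5 (y(N, Q) = 3 - (-62)/10 = 3 - 1*(-31/5) = 3 + 31/5 = 46/5)
(y(-3, -3) + (1 - 4)*(-4*3))² = (46/5 + (1 - 4)*(-4*3))² = (46/5 - 3*(-12))² = (46/5 + 36)² = (226/5)² = 51076/25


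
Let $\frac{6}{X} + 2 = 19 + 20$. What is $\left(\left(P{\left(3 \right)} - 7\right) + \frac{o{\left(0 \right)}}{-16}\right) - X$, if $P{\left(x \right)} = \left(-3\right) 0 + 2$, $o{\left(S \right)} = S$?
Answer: $- \frac{191}{37} \approx -5.1622$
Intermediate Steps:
$P{\left(x \right)} = 2$ ($P{\left(x \right)} = 0 + 2 = 2$)
$X = \frac{6}{37}$ ($X = \frac{6}{-2 + \left(19 + 20\right)} = \frac{6}{-2 + 39} = \frac{6}{37} \approx 0.16216$)
$\left(\left(P{\left(3 \right)} - 7\right) + \frac{o{\left(0 \right)}}{-16}\right) - X = \left(\left(2 - 7\right) + \frac{0}{-16}\right) - \frac{6}{37} = \left(-5 + 0 \left(- \frac{1}{16}\right)\right) - \frac{6}{37} = \left(-5 + 0\right) - \frac{6}{37} = -5 - \frac{6}{37} = - \frac{191}{37}$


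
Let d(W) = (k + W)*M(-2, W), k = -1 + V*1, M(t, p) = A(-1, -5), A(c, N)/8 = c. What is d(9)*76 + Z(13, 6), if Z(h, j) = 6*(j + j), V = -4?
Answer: -2360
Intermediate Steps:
A(c, N) = 8*c
M(t, p) = -8 (M(t, p) = 8*(-1) = -8)
k = -5 (k = -1 - 4*1 = -1 - 4 = -5)
Z(h, j) = 12*j (Z(h, j) = 6*(2*j) = 12*j)
d(W) = 40 - 8*W (d(W) = (-5 + W)*(-8) = 40 - 8*W)
d(9)*76 + Z(13, 6) = (40 - 8*9)*76 + 12*6 = (40 - 72)*76 + 72 = -32*76 + 72 = -2432 + 72 = -2360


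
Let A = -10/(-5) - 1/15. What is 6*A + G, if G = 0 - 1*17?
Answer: -27/5 ≈ -5.4000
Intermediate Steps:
A = 29/15 (A = -10*(-1/5) - 1*1/15 = 2 - 1/15 = 29/15 ≈ 1.9333)
G = -17 (G = 0 - 17 = -17)
6*A + G = 6*(29/15) - 17 = 58/5 - 17 = -27/5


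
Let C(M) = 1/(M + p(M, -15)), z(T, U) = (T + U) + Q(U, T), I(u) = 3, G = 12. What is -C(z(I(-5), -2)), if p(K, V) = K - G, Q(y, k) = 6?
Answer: -1/2 ≈ -0.50000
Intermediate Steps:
p(K, V) = -12 + K (p(K, V) = K - 1*12 = K - 12 = -12 + K)
z(T, U) = 6 + T + U (z(T, U) = (T + U) + 6 = 6 + T + U)
C(M) = 1/(-12 + 2*M) (C(M) = 1/(M + (-12 + M)) = 1/(-12 + 2*M))
-C(z(I(-5), -2)) = -1/(2*(-6 + (6 + 3 - 2))) = -1/(2*(-6 + 7)) = -1/(2*1) = -1/2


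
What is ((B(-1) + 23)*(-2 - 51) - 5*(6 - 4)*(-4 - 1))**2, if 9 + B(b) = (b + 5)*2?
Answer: 1245456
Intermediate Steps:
B(b) = 1 + 2*b (B(b) = -9 + (b + 5)*2 = -9 + (5 + b)*2 = -9 + (10 + 2*b) = 1 + 2*b)
((B(-1) + 23)*(-2 - 51) - 5*(6 - 4)*(-4 - 1))**2 = (((1 + 2*(-1)) + 23)*(-2 - 51) - 5*(6 - 4)*(-4 - 1))**2 = (((1 - 2) + 23)*(-53) - 10*(-5))**2 = ((-1 + 23)*(-53) - 5*(-10))**2 = (22*(-53) + 50)**2 = (-1166 + 50)**2 = (-1116)**2 = 1245456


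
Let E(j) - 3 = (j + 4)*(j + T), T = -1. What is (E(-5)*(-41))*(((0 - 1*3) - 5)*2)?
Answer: 5904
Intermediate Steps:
E(j) = 3 + (-1 + j)*(4 + j) (E(j) = 3 + (j + 4)*(j - 1) = 3 + (4 + j)*(-1 + j) = 3 + (-1 + j)*(4 + j))
(E(-5)*(-41))*(((0 - 1*3) - 5)*2) = ((-1 + (-5)² + 3*(-5))*(-41))*(((0 - 1*3) - 5)*2) = ((-1 + 25 - 15)*(-41))*(((0 - 3) - 5)*2) = (9*(-41))*((-3 - 5)*2) = -(-2952)*2 = -369*(-16) = 5904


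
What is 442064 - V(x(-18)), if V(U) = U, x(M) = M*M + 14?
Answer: 441726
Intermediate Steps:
x(M) = 14 + M**2 (x(M) = M**2 + 14 = 14 + M**2)
442064 - V(x(-18)) = 442064 - (14 + (-18)**2) = 442064 - (14 + 324) = 442064 - 1*338 = 442064 - 338 = 441726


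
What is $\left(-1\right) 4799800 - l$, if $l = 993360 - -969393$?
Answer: $-6762553$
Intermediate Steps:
$l = 1962753$ ($l = 993360 + 969393 = 1962753$)
$\left(-1\right) 4799800 - l = \left(-1\right) 4799800 - 1962753 = -4799800 - 1962753 = -6762553$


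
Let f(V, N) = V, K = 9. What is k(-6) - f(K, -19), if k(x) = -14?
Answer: -23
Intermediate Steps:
k(-6) - f(K, -19) = -14 - 1*9 = -14 - 9 = -23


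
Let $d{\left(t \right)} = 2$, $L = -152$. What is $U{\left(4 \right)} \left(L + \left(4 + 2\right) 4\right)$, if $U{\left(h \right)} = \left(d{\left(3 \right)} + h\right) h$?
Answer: $-3072$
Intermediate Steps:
$U{\left(h \right)} = h \left(2 + h\right)$ ($U{\left(h \right)} = \left(2 + h\right) h = h \left(2 + h\right)$)
$U{\left(4 \right)} \left(L + \left(4 + 2\right) 4\right) = 4 \left(2 + 4\right) \left(-152 + \left(4 + 2\right) 4\right) = 4 \cdot 6 \left(-152 + 6 \cdot 4\right) = 24 \left(-152 + 24\right) = 24 \left(-128\right) = -3072$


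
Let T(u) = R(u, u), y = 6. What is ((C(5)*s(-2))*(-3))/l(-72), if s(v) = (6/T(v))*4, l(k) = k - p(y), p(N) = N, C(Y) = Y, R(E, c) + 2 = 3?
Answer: 60/13 ≈ 4.6154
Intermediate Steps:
R(E, c) = 1 (R(E, c) = -2 + 3 = 1)
T(u) = 1
l(k) = -6 + k (l(k) = k - 1*6 = k - 6 = -6 + k)
s(v) = 24 (s(v) = (6/1)*4 = (6*1)*4 = 6*4 = 24)
((C(5)*s(-2))*(-3))/l(-72) = ((5*24)*(-3))/(-6 - 72) = (120*(-3))/(-78) = -360*(-1/78) = 60/13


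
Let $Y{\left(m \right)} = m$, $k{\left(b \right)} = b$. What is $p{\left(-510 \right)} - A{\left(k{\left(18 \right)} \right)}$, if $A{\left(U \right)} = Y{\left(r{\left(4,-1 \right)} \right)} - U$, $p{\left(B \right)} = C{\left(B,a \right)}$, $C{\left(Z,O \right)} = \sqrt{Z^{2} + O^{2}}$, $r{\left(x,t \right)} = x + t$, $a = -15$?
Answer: $15 + 15 \sqrt{1157} \approx 525.22$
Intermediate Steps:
$r{\left(x,t \right)} = t + x$
$C{\left(Z,O \right)} = \sqrt{O^{2} + Z^{2}}$
$p{\left(B \right)} = \sqrt{225 + B^{2}}$ ($p{\left(B \right)} = \sqrt{\left(-15\right)^{2} + B^{2}} = \sqrt{225 + B^{2}}$)
$A{\left(U \right)} = 3 - U$ ($A{\left(U \right)} = \left(-1 + 4\right) - U = 3 - U$)
$p{\left(-510 \right)} - A{\left(k{\left(18 \right)} \right)} = \sqrt{225 + \left(-510\right)^{2}} - \left(3 - 18\right) = \sqrt{225 + 260100} - \left(3 - 18\right) = \sqrt{260325} - -15 = 15 \sqrt{1157} + 15 = 15 + 15 \sqrt{1157}$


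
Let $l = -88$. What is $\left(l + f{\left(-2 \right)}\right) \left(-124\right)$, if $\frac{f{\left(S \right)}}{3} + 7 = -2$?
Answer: $14260$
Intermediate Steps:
$f{\left(S \right)} = -27$ ($f{\left(S \right)} = -21 + 3 \left(-2\right) = -21 - 6 = -27$)
$\left(l + f{\left(-2 \right)}\right) \left(-124\right) = \left(-88 - 27\right) \left(-124\right) = \left(-115\right) \left(-124\right) = 14260$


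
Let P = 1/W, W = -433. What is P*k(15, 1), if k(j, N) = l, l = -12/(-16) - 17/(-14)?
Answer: -55/12124 ≈ -0.0045365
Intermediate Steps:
l = 55/28 (l = -12*(-1/16) - 17*(-1/14) = ¾ + 17/14 = 55/28 ≈ 1.9643)
k(j, N) = 55/28
P = -1/433 (P = 1/(-433) = -1/433 ≈ -0.0023095)
P*k(15, 1) = -1/433*55/28 = -55/12124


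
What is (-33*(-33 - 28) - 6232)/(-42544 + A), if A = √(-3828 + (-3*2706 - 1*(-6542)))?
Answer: 44873284/452499335 + 4219*I*√1351/904998670 ≈ 0.099168 + 0.00017135*I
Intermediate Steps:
A = 2*I*√1351 (A = √(-3828 + (-8118 + 6542)) = √(-3828 - 1576) = √(-5404) = 2*I*√1351 ≈ 73.512*I)
(-33*(-33 - 28) - 6232)/(-42544 + A) = (-33*(-33 - 28) - 6232)/(-42544 + 2*I*√1351) = (-33*(-61) - 6232)/(-42544 + 2*I*√1351) = (2013 - 6232)/(-42544 + 2*I*√1351) = -4219/(-42544 + 2*I*√1351)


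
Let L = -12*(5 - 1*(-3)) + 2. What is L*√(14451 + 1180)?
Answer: -658*√319 ≈ -11752.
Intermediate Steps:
L = -94 (L = -12*(5 + 3) + 2 = -12*8 + 2 = -2*48 + 2 = -96 + 2 = -94)
L*√(14451 + 1180) = -94*√(14451 + 1180) = -658*√319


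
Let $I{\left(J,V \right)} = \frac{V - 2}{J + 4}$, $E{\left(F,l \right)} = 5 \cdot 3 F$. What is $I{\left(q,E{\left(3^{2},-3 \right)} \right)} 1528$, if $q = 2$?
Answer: $\frac{101612}{3} \approx 33871.0$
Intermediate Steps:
$E{\left(F,l \right)} = 15 F$
$I{\left(J,V \right)} = \frac{-2 + V}{4 + J}$
$I{\left(q,E{\left(3^{2},-3 \right)} \right)} 1528 = \frac{-2 + 15 \cdot 3^{2}}{4 + 2} \cdot 1528 = \frac{-2 + 15 \cdot 9}{6} \cdot 1528 = \frac{-2 + 135}{6} \cdot 1528 = \frac{1}{6} \cdot 133 \cdot 1528 = \frac{133}{6} \cdot 1528 = \frac{101612}{3}$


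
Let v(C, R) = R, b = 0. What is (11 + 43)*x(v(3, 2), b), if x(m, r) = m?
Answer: 108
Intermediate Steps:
(11 + 43)*x(v(3, 2), b) = (11 + 43)*2 = 54*2 = 108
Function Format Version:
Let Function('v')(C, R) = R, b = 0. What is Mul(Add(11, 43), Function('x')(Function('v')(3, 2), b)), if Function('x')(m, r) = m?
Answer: 108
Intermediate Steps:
Mul(Add(11, 43), Function('x')(Function('v')(3, 2), b)) = Mul(Add(11, 43), 2) = Mul(54, 2) = 108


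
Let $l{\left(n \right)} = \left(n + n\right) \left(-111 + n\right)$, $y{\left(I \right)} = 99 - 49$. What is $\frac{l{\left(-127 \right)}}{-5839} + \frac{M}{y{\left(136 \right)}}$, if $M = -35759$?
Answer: $- \frac{211819401}{291950} \approx -725.53$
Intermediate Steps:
$y{\left(I \right)} = 50$ ($y{\left(I \right)} = 99 - 49 = 50$)
$l{\left(n \right)} = 2 n \left(-111 + n\right)$
$\frac{l{\left(-127 \right)}}{-5839} + \frac{M}{y{\left(136 \right)}} = \frac{2 \left(-127\right) \left(-111 - 127\right)}{-5839} - \frac{35759}{50} = 2 \left(-127\right) \left(-238\right) \left(- \frac{1}{5839}\right) - \frac{35759}{50} = 60452 \left(- \frac{1}{5839}\right) - \frac{35759}{50} = - \frac{60452}{5839} - \frac{35759}{50} = - \frac{211819401}{291950}$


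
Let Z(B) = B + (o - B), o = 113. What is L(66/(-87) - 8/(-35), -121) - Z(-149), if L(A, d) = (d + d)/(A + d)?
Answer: -13693259/123353 ≈ -111.01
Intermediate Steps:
Z(B) = 113 (Z(B) = B + (113 - B) = 113)
L(A, d) = 2*d/(A + d) (L(A, d) = (2*d)/(A + d) = 2*d/(A + d))
L(66/(-87) - 8/(-35), -121) - Z(-149) = 2*(-121)/((66/(-87) - 8/(-35)) - 121) - 1*113 = 2*(-121)/((66*(-1/87) - 8*(-1/35)) - 121) - 113 = 2*(-121)/((-22/29 + 8/35) - 121) - 113 = 2*(-121)/(-538/1015 - 121) - 113 = 2*(-121)/(-123353/1015) - 113 = 2*(-121)*(-1015/123353) - 113 = 245630/123353 - 113 = -13693259/123353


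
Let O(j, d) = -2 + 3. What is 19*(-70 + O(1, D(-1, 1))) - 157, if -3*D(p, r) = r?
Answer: -1468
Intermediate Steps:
D(p, r) = -r/3
O(j, d) = 1
19*(-70 + O(1, D(-1, 1))) - 157 = 19*(-70 + 1) - 157 = 19*(-69) - 157 = -1311 - 157 = -1468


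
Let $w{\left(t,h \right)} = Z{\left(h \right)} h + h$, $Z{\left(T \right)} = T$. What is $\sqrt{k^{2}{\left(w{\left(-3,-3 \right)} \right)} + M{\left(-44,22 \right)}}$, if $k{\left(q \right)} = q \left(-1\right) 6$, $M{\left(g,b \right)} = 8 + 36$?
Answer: $2 \sqrt{335} \approx 36.606$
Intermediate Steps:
$M{\left(g,b \right)} = 44$
$w{\left(t,h \right)} = h + h^{2}$ ($w{\left(t,h \right)} = h h + h = h^{2} + h = h + h^{2}$)
$k{\left(q \right)} = - 6 q$ ($k{\left(q \right)} = - q 6 = - 6 q$)
$\sqrt{k^{2}{\left(w{\left(-3,-3 \right)} \right)} + M{\left(-44,22 \right)}} = \sqrt{\left(- 6 \left(- 3 \left(1 - 3\right)\right)\right)^{2} + 44} = \sqrt{\left(- 6 \left(\left(-3\right) \left(-2\right)\right)\right)^{2} + 44} = \sqrt{\left(\left(-6\right) 6\right)^{2} + 44} = \sqrt{\left(-36\right)^{2} + 44} = \sqrt{1296 + 44} = \sqrt{1340} = 2 \sqrt{335}$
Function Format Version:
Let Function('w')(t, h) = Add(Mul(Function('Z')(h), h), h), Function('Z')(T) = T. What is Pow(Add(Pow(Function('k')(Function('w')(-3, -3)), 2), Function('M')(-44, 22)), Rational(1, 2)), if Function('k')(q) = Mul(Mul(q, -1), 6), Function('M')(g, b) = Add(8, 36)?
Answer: Mul(2, Pow(335, Rational(1, 2))) ≈ 36.606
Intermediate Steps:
Function('M')(g, b) = 44
Function('w')(t, h) = Add(h, Pow(h, 2)) (Function('w')(t, h) = Add(Mul(h, h), h) = Add(Pow(h, 2), h) = Add(h, Pow(h, 2)))
Function('k')(q) = Mul(-6, q) (Function('k')(q) = Mul(Mul(-1, q), 6) = Mul(-6, q))
Pow(Add(Pow(Function('k')(Function('w')(-3, -3)), 2), Function('M')(-44, 22)), Rational(1, 2)) = Pow(Add(Pow(Mul(-6, Mul(-3, Add(1, -3))), 2), 44), Rational(1, 2)) = Pow(Add(Pow(Mul(-6, Mul(-3, -2)), 2), 44), Rational(1, 2)) = Pow(Add(Pow(Mul(-6, 6), 2), 44), Rational(1, 2)) = Pow(Add(Pow(-36, 2), 44), Rational(1, 2)) = Pow(Add(1296, 44), Rational(1, 2)) = Pow(1340, Rational(1, 2)) = Mul(2, Pow(335, Rational(1, 2)))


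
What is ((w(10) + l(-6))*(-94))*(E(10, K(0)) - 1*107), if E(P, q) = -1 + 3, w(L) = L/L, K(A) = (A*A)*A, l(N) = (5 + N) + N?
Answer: -59220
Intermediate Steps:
l(N) = 5 + 2*N
K(A) = A³ (K(A) = A²*A = A³)
w(L) = 1
E(P, q) = 2
((w(10) + l(-6))*(-94))*(E(10, K(0)) - 1*107) = ((1 + (5 + 2*(-6)))*(-94))*(2 - 1*107) = ((1 + (5 - 12))*(-94))*(2 - 107) = ((1 - 7)*(-94))*(-105) = -6*(-94)*(-105) = 564*(-105) = -59220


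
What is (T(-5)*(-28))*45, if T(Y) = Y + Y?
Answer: 12600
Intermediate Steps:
T(Y) = 2*Y
(T(-5)*(-28))*45 = ((2*(-5))*(-28))*45 = -10*(-28)*45 = 280*45 = 12600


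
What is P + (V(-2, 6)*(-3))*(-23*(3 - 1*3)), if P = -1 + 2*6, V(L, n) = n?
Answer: 11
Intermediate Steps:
P = 11 (P = -1 + 12 = 11)
P + (V(-2, 6)*(-3))*(-23*(3 - 1*3)) = 11 + (6*(-3))*(-23*(3 - 1*3)) = 11 - (-414)*(3 - 3) = 11 - (-414)*0 = 11 - 18*0 = 11 + 0 = 11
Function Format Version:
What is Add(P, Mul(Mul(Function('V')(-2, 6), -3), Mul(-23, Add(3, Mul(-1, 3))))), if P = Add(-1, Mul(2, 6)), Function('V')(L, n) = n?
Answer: 11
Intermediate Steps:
P = 11 (P = Add(-1, 12) = 11)
Add(P, Mul(Mul(Function('V')(-2, 6), -3), Mul(-23, Add(3, Mul(-1, 3))))) = Add(11, Mul(Mul(6, -3), Mul(-23, Add(3, Mul(-1, 3))))) = Add(11, Mul(-18, Mul(-23, Add(3, -3)))) = Add(11, Mul(-18, Mul(-23, 0))) = Add(11, Mul(-18, 0)) = Add(11, 0) = 11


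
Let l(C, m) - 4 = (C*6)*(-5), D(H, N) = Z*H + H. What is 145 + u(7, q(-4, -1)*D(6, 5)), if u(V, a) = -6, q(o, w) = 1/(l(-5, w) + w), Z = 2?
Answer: 139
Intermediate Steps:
D(H, N) = 3*H (D(H, N) = 2*H + H = 3*H)
l(C, m) = 4 - 30*C (l(C, m) = 4 + (C*6)*(-5) = 4 + (6*C)*(-5) = 4 - 30*C)
q(o, w) = 1/(154 + w) (q(o, w) = 1/((4 - 30*(-5)) + w) = 1/((4 + 150) + w) = 1/(154 + w))
145 + u(7, q(-4, -1)*D(6, 5)) = 145 - 6 = 139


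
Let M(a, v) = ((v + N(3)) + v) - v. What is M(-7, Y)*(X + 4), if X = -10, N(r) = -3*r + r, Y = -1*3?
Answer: 54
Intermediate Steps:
Y = -3
N(r) = -2*r
M(a, v) = -6 + v (M(a, v) = ((v - 2*3) + v) - v = ((v - 6) + v) - v = ((-6 + v) + v) - v = (-6 + 2*v) - v = -6 + v)
M(-7, Y)*(X + 4) = (-6 - 3)*(-10 + 4) = -9*(-6) = 54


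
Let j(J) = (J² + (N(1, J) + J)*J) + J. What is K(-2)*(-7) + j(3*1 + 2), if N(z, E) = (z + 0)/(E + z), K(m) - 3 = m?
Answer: 293/6 ≈ 48.833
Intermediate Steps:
K(m) = 3 + m
N(z, E) = z/(E + z)
j(J) = J + J² + J*(J + 1/(1 + J)) (j(J) = (J² + (1/(J + 1) + J)*J) + J = (J² + (1/(1 + J) + J)*J) + J = (J² + (J + 1/(1 + J))*J) + J = (J² + J*(J + 1/(1 + J))) + J = J + J² + J*(J + 1/(1 + J)))
K(-2)*(-7) + j(3*1 + 2) = (3 - 2)*(-7) + (3*1 + 2)*(1 + (1 + (3*1 + 2))*(1 + 2*(3*1 + 2)))/(1 + (3*1 + 2)) = 1*(-7) + (3 + 2)*(1 + (1 + (3 + 2))*(1 + 2*(3 + 2)))/(1 + (3 + 2)) = -7 + 5*(1 + (1 + 5)*(1 + 2*5))/(1 + 5) = -7 + 5*(1 + 6*(1 + 10))/6 = -7 + 5*(⅙)*(1 + 6*11) = -7 + 5*(⅙)*(1 + 66) = -7 + 5*(⅙)*67 = -7 + 335/6 = 293/6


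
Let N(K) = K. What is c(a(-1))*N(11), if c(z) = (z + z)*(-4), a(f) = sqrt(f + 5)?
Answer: -176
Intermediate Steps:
a(f) = sqrt(5 + f)
c(z) = -8*z (c(z) = (2*z)*(-4) = -8*z)
c(a(-1))*N(11) = -8*sqrt(5 - 1)*11 = -8*sqrt(4)*11 = -8*2*11 = -16*11 = -176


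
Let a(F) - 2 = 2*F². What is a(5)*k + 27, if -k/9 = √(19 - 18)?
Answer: -441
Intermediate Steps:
k = -9 (k = -9*√(19 - 18) = -9*√1 = -9*1 = -9)
a(F) = 2 + 2*F²
a(5)*k + 27 = (2 + 2*5²)*(-9) + 27 = (2 + 2*25)*(-9) + 27 = (2 + 50)*(-9) + 27 = 52*(-9) + 27 = -468 + 27 = -441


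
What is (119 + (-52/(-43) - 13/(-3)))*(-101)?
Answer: -1622666/129 ≈ -12579.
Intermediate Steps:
(119 + (-52/(-43) - 13/(-3)))*(-101) = (119 + (-52*(-1/43) - 13*(-⅓)))*(-101) = (119 + (52/43 + 13/3))*(-101) = (119 + 715/129)*(-101) = (16066/129)*(-101) = -1622666/129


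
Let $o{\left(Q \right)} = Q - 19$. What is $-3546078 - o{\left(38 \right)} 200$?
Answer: $-3549878$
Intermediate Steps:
$o{\left(Q \right)} = -19 + Q$ ($o{\left(Q \right)} = Q - 19 = -19 + Q$)
$-3546078 - o{\left(38 \right)} 200 = -3546078 - \left(-19 + 38\right) 200 = -3546078 - 19 \cdot 200 = -3546078 - 3800 = -3549878$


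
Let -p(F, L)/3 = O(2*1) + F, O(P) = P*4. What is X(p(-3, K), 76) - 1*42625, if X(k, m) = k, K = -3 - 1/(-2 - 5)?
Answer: -42640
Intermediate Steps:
O(P) = 4*P
K = -20/7 (K = -3 - 1/(-7) = -3 - ⅐*(-1) = -3 + ⅐ = -20/7 ≈ -2.8571)
p(F, L) = -24 - 3*F (p(F, L) = -3*(4*(2*1) + F) = -3*(4*2 + F) = -3*(8 + F) = -24 - 3*F)
X(p(-3, K), 76) - 1*42625 = (-24 - 3*(-3)) - 1*42625 = (-24 + 9) - 42625 = -15 - 42625 = -42640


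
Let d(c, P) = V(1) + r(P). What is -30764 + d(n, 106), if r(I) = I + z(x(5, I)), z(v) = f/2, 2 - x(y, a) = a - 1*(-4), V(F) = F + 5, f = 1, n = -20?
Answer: -61303/2 ≈ -30652.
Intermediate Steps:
V(F) = 5 + F
x(y, a) = -2 - a (x(y, a) = 2 - (a - 1*(-4)) = 2 - (a + 4) = 2 - (4 + a) = 2 + (-4 - a) = -2 - a)
z(v) = ½ (z(v) = 1/2 = 1*(½) = ½)
r(I) = ½ + I (r(I) = I + ½ = ½ + I)
d(c, P) = 13/2 + P (d(c, P) = (5 + 1) + (½ + P) = 6 + (½ + P) = 13/2 + P)
-30764 + d(n, 106) = -30764 + (13/2 + 106) = -30764 + 225/2 = -61303/2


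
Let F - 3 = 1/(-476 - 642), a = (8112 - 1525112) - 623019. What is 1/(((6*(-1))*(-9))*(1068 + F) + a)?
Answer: -559/1163941442 ≈ -4.8027e-7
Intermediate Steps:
a = -2140019 (a = -1517000 - 623019 = -2140019)
F = 3353/1118 (F = 3 + 1/(-476 - 642) = 3 + 1/(-1118) = 3 - 1/1118 = 3353/1118 ≈ 2.9991)
1/(((6*(-1))*(-9))*(1068 + F) + a) = 1/(((6*(-1))*(-9))*(1068 + 3353/1118) - 2140019) = 1/(-6*(-9)*(1197377/1118) - 2140019) = 1/(54*(1197377/1118) - 2140019) = 1/(32329179/559 - 2140019) = 1/(-1163941442/559) = -559/1163941442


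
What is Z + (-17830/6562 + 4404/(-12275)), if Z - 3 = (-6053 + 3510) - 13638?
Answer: -651681102099/40274275 ≈ -16181.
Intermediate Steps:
Z = -16178 (Z = 3 + ((-6053 + 3510) - 13638) = 3 + (-2543 - 13638) = 3 - 16181 = -16178)
Z + (-17830/6562 + 4404/(-12275)) = -16178 + (-17830/6562 + 4404/(-12275)) = -16178 + (-17830*1/6562 + 4404*(-1/12275)) = -16178 + (-8915/3281 - 4404/12275) = -16178 - 123881149/40274275 = -651681102099/40274275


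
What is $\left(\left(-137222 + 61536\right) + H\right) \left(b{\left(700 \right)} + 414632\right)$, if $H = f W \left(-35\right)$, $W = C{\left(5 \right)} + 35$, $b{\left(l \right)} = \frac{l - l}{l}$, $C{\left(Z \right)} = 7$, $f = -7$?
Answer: $-27115274272$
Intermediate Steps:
$b{\left(l \right)} = 0$ ($b{\left(l \right)} = \frac{0}{l} = 0$)
$W = 42$ ($W = 7 + 35 = 42$)
$H = 10290$ ($H = \left(-7\right) 42 \left(-35\right) = \left(-294\right) \left(-35\right) = 10290$)
$\left(\left(-137222 + 61536\right) + H\right) \left(b{\left(700 \right)} + 414632\right) = \left(\left(-137222 + 61536\right) + 10290\right) \left(0 + 414632\right) = \left(-75686 + 10290\right) 414632 = \left(-65396\right) 414632 = -27115274272$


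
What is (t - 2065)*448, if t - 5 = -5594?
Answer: -3428992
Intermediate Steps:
t = -5589 (t = 5 - 5594 = -5589)
(t - 2065)*448 = (-5589 - 2065)*448 = -7654*448 = -3428992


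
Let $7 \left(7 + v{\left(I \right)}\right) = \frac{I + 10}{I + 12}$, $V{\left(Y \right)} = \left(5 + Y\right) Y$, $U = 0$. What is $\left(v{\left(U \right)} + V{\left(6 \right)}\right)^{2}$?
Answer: $\frac{6165289}{1764} \approx 3495.1$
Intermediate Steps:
$V{\left(Y \right)} = Y \left(5 + Y\right)$
$v{\left(I \right)} = -7 + \frac{10 + I}{7 \left(12 + I\right)}$ ($v{\left(I \right)} = -7 + \frac{\left(I + 10\right) \frac{1}{I + 12}}{7} = -7 + \frac{\left(10 + I\right) \frac{1}{12 + I}}{7} = -7 + \frac{\frac{1}{12 + I} \left(10 + I\right)}{7} = -7 + \frac{10 + I}{7 \left(12 + I\right)}$)
$\left(v{\left(U \right)} + V{\left(6 \right)}\right)^{2} = \left(\frac{2 \left(-289 - 0\right)}{7 \left(12 + 0\right)} + 6 \left(5 + 6\right)\right)^{2} = \left(\frac{2 \left(-289 + 0\right)}{7 \cdot 12} + 6 \cdot 11\right)^{2} = \left(\frac{2}{7} \cdot \frac{1}{12} \left(-289\right) + 66\right)^{2} = \left(- \frac{289}{42} + 66\right)^{2} = \left(\frac{2483}{42}\right)^{2} = \frac{6165289}{1764}$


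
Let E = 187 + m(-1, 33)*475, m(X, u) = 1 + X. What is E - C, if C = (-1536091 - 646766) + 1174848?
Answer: 1008196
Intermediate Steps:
C = -1008009 (C = -2182857 + 1174848 = -1008009)
E = 187 (E = 187 + (1 - 1)*475 = 187 + 0*475 = 187 + 0 = 187)
E - C = 187 - 1*(-1008009) = 187 + 1008009 = 1008196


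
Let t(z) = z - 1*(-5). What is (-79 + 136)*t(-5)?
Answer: 0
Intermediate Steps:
t(z) = 5 + z (t(z) = z + 5 = 5 + z)
(-79 + 136)*t(-5) = (-79 + 136)*(5 - 5) = 57*0 = 0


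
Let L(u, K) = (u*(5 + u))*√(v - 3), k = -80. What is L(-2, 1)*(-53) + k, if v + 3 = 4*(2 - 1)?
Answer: -80 + 318*I*√2 ≈ -80.0 + 449.72*I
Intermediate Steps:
v = 1 (v = -3 + 4*(2 - 1) = -3 + 4*1 = -3 + 4 = 1)
L(u, K) = I*u*√2*(5 + u) (L(u, K) = (u*(5 + u))*√(1 - 3) = (u*(5 + u))*√(-2) = (u*(5 + u))*(I*√2) = I*u*√2*(5 + u))
L(-2, 1)*(-53) + k = (I*(-2)*√2*(5 - 2))*(-53) - 80 = (I*(-2)*√2*3)*(-53) - 80 = -6*I*√2*(-53) - 80 = 318*I*√2 - 80 = -80 + 318*I*√2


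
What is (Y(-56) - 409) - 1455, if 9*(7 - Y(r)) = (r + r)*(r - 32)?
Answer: -26569/9 ≈ -2952.1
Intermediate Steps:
Y(r) = 7 - 2*r*(-32 + r)/9 (Y(r) = 7 - (r + r)*(r - 32)/9 = 7 - 2*r*(-32 + r)/9)
(Y(-56) - 409) - 1455 = ((7 - 2/9*(-56)² + (64/9)*(-56)) - 409) - 1455 = ((7 - 2/9*3136 - 3584/9) - 409) - 1455 = ((7 - 6272/9 - 3584/9) - 409) - 1455 = (-9793/9 - 409) - 1455 = -13474/9 - 1455 = -26569/9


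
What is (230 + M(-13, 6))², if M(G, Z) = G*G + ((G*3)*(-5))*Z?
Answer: 2461761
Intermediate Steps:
M(G, Z) = G² - 15*G*Z (M(G, Z) = G² + ((3*G)*(-5))*Z = G² + (-15*G)*Z = G² - 15*G*Z)
(230 + M(-13, 6))² = (230 - 13*(-13 - 15*6))² = (230 - 13*(-13 - 90))² = (230 - 13*(-103))² = (230 + 1339)² = 1569² = 2461761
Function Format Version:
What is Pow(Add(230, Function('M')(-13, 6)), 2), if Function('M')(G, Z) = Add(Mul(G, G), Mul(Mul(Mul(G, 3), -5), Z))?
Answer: 2461761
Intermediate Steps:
Function('M')(G, Z) = Add(Pow(G, 2), Mul(-15, G, Z)) (Function('M')(G, Z) = Add(Pow(G, 2), Mul(Mul(Mul(3, G), -5), Z)) = Add(Pow(G, 2), Mul(Mul(-15, G), Z)) = Add(Pow(G, 2), Mul(-15, G, Z)))
Pow(Add(230, Function('M')(-13, 6)), 2) = Pow(Add(230, Mul(-13, Add(-13, Mul(-15, 6)))), 2) = Pow(Add(230, Mul(-13, Add(-13, -90))), 2) = Pow(Add(230, Mul(-13, -103)), 2) = Pow(Add(230, 1339), 2) = Pow(1569, 2) = 2461761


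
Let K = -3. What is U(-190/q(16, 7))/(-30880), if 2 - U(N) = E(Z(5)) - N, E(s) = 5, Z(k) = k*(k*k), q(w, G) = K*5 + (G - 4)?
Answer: -77/185280 ≈ -0.00041559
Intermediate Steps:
q(w, G) = -19 + G (q(w, G) = -3*5 + (G - 4) = -15 + (-4 + G) = -19 + G)
Z(k) = k³ (Z(k) = k*k² = k³)
U(N) = -3 + N (U(N) = 2 - (5 - N) = 2 + (-5 + N) = -3 + N)
U(-190/q(16, 7))/(-30880) = (-3 - 190/(-19 + 7))/(-30880) = (-3 - 190/(-12))*(-1/30880) = (-3 - 190*(-1/12))*(-1/30880) = (-3 + 95/6)*(-1/30880) = (77/6)*(-1/30880) = -77/185280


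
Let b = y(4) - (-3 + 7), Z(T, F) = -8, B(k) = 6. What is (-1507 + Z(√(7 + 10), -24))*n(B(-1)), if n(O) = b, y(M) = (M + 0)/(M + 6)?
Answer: 5454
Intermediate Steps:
y(M) = M/(6 + M)
b = -18/5 (b = 4/(6 + 4) - (-3 + 7) = 4/10 - 1*4 = 4*(⅒) - 4 = ⅖ - 4 = -18/5 ≈ -3.6000)
n(O) = -18/5
(-1507 + Z(√(7 + 10), -24))*n(B(-1)) = (-1507 - 8)*(-18/5) = -1515*(-18/5) = 5454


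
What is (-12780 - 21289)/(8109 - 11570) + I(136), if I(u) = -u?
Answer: -436627/3461 ≈ -126.16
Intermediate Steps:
(-12780 - 21289)/(8109 - 11570) + I(136) = (-12780 - 21289)/(8109 - 11570) - 1*136 = -34069/(-3461) - 136 = -34069*(-1/3461) - 136 = 34069/3461 - 136 = -436627/3461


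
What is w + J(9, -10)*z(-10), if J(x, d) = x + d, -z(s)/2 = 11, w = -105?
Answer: -83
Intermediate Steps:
z(s) = -22 (z(s) = -2*11 = -22)
J(x, d) = d + x
w + J(9, -10)*z(-10) = -105 + (-10 + 9)*(-22) = -105 - 1*(-22) = -105 + 22 = -83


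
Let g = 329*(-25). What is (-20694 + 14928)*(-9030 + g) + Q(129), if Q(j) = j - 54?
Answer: 99492405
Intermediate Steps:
Q(j) = -54 + j
g = -8225
(-20694 + 14928)*(-9030 + g) + Q(129) = (-20694 + 14928)*(-9030 - 8225) + (-54 + 129) = -5766*(-17255) + 75 = 99492330 + 75 = 99492405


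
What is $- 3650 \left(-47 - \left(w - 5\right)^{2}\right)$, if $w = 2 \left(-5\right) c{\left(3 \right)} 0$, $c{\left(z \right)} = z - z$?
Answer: $262800$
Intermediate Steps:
$c{\left(z \right)} = 0$
$w = 0$ ($w = 2 \left(-5\right) 0 \cdot 0 = \left(-10\right) 0 \cdot 0 = 0 \cdot 0 = 0$)
$- 3650 \left(-47 - \left(w - 5\right)^{2}\right) = - 3650 \left(-47 - \left(0 - 5\right)^{2}\right) = - 3650 \left(-47 - \left(-5\right)^{2}\right) = - 3650 \left(-47 - 25\right) = \left(-3650\right) \left(-72\right) = 262800$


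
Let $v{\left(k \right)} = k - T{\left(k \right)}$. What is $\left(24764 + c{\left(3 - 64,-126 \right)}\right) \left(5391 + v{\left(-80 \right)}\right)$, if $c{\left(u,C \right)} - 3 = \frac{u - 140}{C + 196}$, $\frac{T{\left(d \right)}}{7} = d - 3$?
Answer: $\frac{5106858594}{35} \approx 1.4591 \cdot 10^{8}$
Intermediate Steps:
$T{\left(d \right)} = -21 + 7 d$ ($T{\left(d \right)} = 7 \left(d - 3\right) = 7 \left(-3 + d\right) = -21 + 7 d$)
$c{\left(u,C \right)} = 3 + \frac{-140 + u}{196 + C}$ ($c{\left(u,C \right)} = 3 + \frac{u - 140}{C + 196} = 3 + \frac{-140 + u}{196 + C}$)
$v{\left(k \right)} = 21 - 6 k$ ($v{\left(k \right)} = k - \left(-21 + 7 k\right) = 21 - 6 k$)
$\left(24764 + c{\left(3 - 64,-126 \right)}\right) \left(5391 + v{\left(-80 \right)}\right) = \left(24764 + \frac{448 + \left(3 - 64\right) + 3 \left(-126\right)}{196 - 126}\right) \left(5391 + \left(21 - -480\right)\right) = \left(24764 + \frac{448 - 61 - 378}{70}\right) \left(5391 + \left(21 + 480\right)\right) = \left(24764 + \frac{1}{70} \cdot 9\right) \left(5391 + 501\right) = \left(24764 + \frac{9}{70}\right) 5892 = \frac{1733489}{70} \cdot 5892 = \frac{5106858594}{35}$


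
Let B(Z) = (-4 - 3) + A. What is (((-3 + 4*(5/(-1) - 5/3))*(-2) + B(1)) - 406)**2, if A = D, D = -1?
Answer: 1132096/9 ≈ 1.2579e+5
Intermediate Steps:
A = -1
B(Z) = -8 (B(Z) = (-4 - 3) - 1 = -7 - 1 = -8)
(((-3 + 4*(5/(-1) - 5/3))*(-2) + B(1)) - 406)**2 = (((-3 + 4*(5/(-1) - 5/3))*(-2) - 8) - 406)**2 = (((-3 + 4*(5*(-1) - 5*1/3))*(-2) - 8) - 406)**2 = (((-3 + 4*(-5 - 5/3))*(-2) - 8) - 406)**2 = (((-3 + 4*(-20/3))*(-2) - 8) - 406)**2 = (((-3 - 80/3)*(-2) - 8) - 406)**2 = ((-89/3*(-2) - 8) - 406)**2 = ((178/3 - 8) - 406)**2 = (154/3 - 406)**2 = (-1064/3)**2 = 1132096/9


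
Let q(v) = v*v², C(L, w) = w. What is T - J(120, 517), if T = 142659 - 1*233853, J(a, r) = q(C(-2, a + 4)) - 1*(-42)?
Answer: -1997860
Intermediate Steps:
q(v) = v³
J(a, r) = 42 + (4 + a)³ (J(a, r) = (a + 4)³ - 1*(-42) = (4 + a)³ + 42 = 42 + (4 + a)³)
T = -91194 (T = 142659 - 233853 = -91194)
T - J(120, 517) = -91194 - (42 + (4 + 120)³) = -91194 - (42 + 124³) = -91194 - (42 + 1906624) = -91194 - 1*1906666 = -91194 - 1906666 = -1997860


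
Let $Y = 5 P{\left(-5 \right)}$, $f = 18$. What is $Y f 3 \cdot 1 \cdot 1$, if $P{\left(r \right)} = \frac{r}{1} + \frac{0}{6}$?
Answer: $-1350$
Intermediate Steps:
$P{\left(r \right)} = r$ ($P{\left(r \right)} = r 1 + 0 \cdot \frac{1}{6} = r + 0 = r$)
$Y = -25$ ($Y = 5 \left(-5\right) = -25$)
$Y f 3 \cdot 1 \cdot 1 = \left(-25\right) 18 \cdot 3 \cdot 1 \cdot 1 = - 450 \cdot 3 \cdot 1 = \left(-450\right) 3 = -1350$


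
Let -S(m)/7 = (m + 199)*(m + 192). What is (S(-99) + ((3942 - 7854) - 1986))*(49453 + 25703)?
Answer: -5335925688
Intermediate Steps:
S(m) = -7*(192 + m)*(199 + m) (S(m) = -7*(m + 199)*(m + 192) = -7*(199 + m)*(192 + m) = -7*(192 + m)*(199 + m))
(S(-99) + ((3942 - 7854) - 1986))*(49453 + 25703) = ((-267456 - 2737*(-99) - 7*(-99)**2) + ((3942 - 7854) - 1986))*(49453 + 25703) = ((-267456 + 270963 - 7*9801) + (-3912 - 1986))*75156 = ((-267456 + 270963 - 68607) - 5898)*75156 = (-65100 - 5898)*75156 = -70998*75156 = -5335925688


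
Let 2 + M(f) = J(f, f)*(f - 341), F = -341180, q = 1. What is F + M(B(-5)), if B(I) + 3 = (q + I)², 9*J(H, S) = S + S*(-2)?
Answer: -3066374/9 ≈ -3.4071e+5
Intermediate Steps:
J(H, S) = -S/9 (J(H, S) = (S + S*(-2))/9 = (S - 2*S)/9 = (-S)/9 = -S/9)
B(I) = -3 + (1 + I)²
M(f) = -2 - f*(-341 + f)/9 (M(f) = -2 + (-f/9)*(f - 341) = -2 + (-f/9)*(-341 + f) = -2 - f*(-341 + f)/9)
F + M(B(-5)) = -341180 + (-2 - (-3 + (1 - 5)²)²/9 + 341*(-3 + (1 - 5)²)/9) = -341180 + (-2 - (-3 + (-4)²)²/9 + 341*(-3 + (-4)²)/9) = -341180 + (-2 - (-3 + 16)²/9 + 341*(-3 + 16)/9) = -341180 + (-2 - ⅑*13² + (341/9)*13) = -341180 + (-2 - ⅑*169 + 4433/9) = -341180 + (-2 - 169/9 + 4433/9) = -341180 + 4246/9 = -3066374/9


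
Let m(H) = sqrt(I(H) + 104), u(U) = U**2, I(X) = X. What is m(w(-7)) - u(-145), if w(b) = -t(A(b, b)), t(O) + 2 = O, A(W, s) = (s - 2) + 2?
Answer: -21025 + sqrt(113) ≈ -21014.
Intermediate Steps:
A(W, s) = s (A(W, s) = (-2 + s) + 2 = s)
t(O) = -2 + O
w(b) = 2 - b (w(b) = -(-2 + b) = 2 - b)
m(H) = sqrt(104 + H) (m(H) = sqrt(H + 104) = sqrt(104 + H))
m(w(-7)) - u(-145) = sqrt(104 + (2 - 1*(-7))) - 1*(-145)**2 = sqrt(104 + (2 + 7)) - 1*21025 = sqrt(104 + 9) - 21025 = sqrt(113) - 21025 = -21025 + sqrt(113)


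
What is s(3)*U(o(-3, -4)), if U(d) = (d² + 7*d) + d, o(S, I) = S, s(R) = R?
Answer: -45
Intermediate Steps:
U(d) = d² + 8*d
s(3)*U(o(-3, -4)) = 3*(-3*(8 - 3)) = 3*(-3*5) = 3*(-15) = -45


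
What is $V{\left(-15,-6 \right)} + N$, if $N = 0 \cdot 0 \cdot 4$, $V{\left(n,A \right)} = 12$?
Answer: $12$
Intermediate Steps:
$N = 0$ ($N = 0 \cdot 4 = 0$)
$V{\left(-15,-6 \right)} + N = 12 + 0 = 12$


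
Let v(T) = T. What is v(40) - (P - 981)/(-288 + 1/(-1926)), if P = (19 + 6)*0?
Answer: 20298154/554689 ≈ 36.594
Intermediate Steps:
P = 0 (P = 25*0 = 0)
v(40) - (P - 981)/(-288 + 1/(-1926)) = 40 - (0 - 981)/(-288 + 1/(-1926)) = 40 - (-981)/(-288 - 1/1926) = 40 - (-981)/(-554689/1926) = 40 - (-981)*(-1926)/554689 = 40 - 1*1889406/554689 = 40 - 1889406/554689 = 20298154/554689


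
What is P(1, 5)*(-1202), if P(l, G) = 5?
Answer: -6010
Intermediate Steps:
P(1, 5)*(-1202) = 5*(-1202) = -6010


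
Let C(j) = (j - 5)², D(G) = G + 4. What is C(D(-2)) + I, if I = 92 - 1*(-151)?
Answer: 252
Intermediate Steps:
D(G) = 4 + G
C(j) = (-5 + j)²
I = 243 (I = 92 + 151 = 243)
C(D(-2)) + I = (-5 + (4 - 2))² + 243 = (-5 + 2)² + 243 = (-3)² + 243 = 9 + 243 = 252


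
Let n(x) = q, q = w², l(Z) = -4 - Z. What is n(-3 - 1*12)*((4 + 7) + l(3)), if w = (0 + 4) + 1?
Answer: 100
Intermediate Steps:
w = 5 (w = 4 + 1 = 5)
q = 25 (q = 5² = 25)
n(x) = 25
n(-3 - 1*12)*((4 + 7) + l(3)) = 25*((4 + 7) + (-4 - 1*3)) = 25*(11 + (-4 - 3)) = 25*(11 - 7) = 25*4 = 100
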